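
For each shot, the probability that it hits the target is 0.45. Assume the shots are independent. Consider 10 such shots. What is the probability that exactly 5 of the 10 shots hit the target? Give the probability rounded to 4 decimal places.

X ~ Binomial(n=10, p=0.45).
P(X=5) = C(10,5) · p^5 · (1−p)^5
= 252 · 0.018453 · 0.050328 = 0.234033

0.2340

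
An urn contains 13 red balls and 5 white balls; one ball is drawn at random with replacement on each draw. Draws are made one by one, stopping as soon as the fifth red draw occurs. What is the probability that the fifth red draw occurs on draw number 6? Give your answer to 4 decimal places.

Y = trial on which the fifth success occurs; negative binomial, r=5, p=0.722222.
P(Y=6) = C(5,4) · p^5 · (1−p)^1
= 5 · 0.1965 · 0.27778 = 0.272911

0.2729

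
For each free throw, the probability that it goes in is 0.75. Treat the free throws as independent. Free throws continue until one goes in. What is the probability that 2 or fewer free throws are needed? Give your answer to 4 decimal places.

Y = number of free throws to the first success; geometric, p = 0.75.
P(Y ≤ 2) = 1 − (1−p)^2 = 1 − 0.062500 = 0.937500

0.9375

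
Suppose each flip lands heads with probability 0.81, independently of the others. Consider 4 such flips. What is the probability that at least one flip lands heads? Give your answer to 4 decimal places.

0.9987

P(at least one) = 1 − P(none) = 1 − (1 − 0.81)^4
= 1 − 0.001303 = 0.998697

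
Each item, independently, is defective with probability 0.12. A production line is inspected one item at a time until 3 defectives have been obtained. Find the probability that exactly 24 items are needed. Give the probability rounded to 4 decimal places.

0.0298

Y = trial on which the third success occurs; negative binomial, r=3, p=0.12.
P(Y=24) = C(23,2) · p^3 · (1−p)^21
= 253 · 0.001728 · 0.068255 = 0.029840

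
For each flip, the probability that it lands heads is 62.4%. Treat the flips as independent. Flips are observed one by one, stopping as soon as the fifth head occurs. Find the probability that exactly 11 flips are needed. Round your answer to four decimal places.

Y = trial on which the fifth success occurs; negative binomial, r=5, p=0.624.
P(Y=11) = C(10,4) · p^5 · (1−p)^6
= 210 · 0.094607 · 0.0028257 = 0.056140

0.0561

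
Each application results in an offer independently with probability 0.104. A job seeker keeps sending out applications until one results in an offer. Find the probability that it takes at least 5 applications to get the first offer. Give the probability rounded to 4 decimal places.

0.6445

Y = number of applications to the first success; geometric, p = 0.104.
P(Y > 4) = P(first 4 all fail) = (1−p)^4 = 0.644514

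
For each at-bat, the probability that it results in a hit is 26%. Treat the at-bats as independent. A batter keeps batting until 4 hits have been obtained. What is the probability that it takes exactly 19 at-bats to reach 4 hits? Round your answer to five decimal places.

0.04074

Y = trial on which the fourth success occurs; negative binomial, r=4, p=0.26.
P(Y=19) = C(18,3) · p^4 · (1−p)^15
= 816 · 0.0045698 · 0.010926 = 0.0407436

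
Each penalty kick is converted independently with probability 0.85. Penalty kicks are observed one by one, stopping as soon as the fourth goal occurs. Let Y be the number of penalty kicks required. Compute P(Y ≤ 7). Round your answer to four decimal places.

Finishing within 7 penalty kicks ⇔ at least 4 successes in the first 7. With X ~ Binomial(7, 0.85), P(Y ≤ 7) = 1 − P(X ≤ 3).
  k=0: C(7,0)·0.85^0·0.15^7 = 0.000002
  k=1: C(7,1)·0.85^1·0.15^6 = 0.000068
  k=2: C(7,2)·0.85^2·0.15^5 = 0.001152
  k=3: C(7,3)·0.85^3·0.15^4 = 0.010882
1 − 0.012103 = 0.987897

0.9879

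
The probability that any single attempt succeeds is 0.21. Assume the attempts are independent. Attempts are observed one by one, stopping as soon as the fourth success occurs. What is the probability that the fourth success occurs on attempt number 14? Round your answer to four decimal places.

Y = trial on which the fourth success occurs; negative binomial, r=4, p=0.21.
P(Y=14) = C(13,3) · p^4 · (1−p)^10
= 286 · 0.0019448 · 0.094683 = 0.052664

0.0527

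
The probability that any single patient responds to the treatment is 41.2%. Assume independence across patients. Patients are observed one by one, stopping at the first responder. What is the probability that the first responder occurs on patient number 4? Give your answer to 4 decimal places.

Geometric (trials to first success), p = 0.412.
P(Y = 4) = (1−p)^3 · p = 0.2033 · 0.412 = 0.083759

0.0838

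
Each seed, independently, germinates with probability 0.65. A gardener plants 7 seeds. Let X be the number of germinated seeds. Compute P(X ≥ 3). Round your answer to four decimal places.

X ~ Binomial(7, 0.65); P(X ≥ 3) = Σ C(7,k) p^k (1−p)^(7−k) over k:
  k=3: C(7,3)·0.65^3·0.35^4 = 0.144238
  k=4: C(7,4)·0.65^4·0.35^3 = 0.267871
  k=5: C(7,5)·0.65^5·0.35^2 = 0.298485
  k=6: C(7,6)·0.65^6·0.35^1 = 0.184776
  k=7: C(7,7)·0.65^7·0.35^0 = 0.049022
Total = 0.944392

0.9444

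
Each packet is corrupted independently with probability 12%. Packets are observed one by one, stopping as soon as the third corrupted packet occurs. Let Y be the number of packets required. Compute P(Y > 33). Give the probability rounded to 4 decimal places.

0.2255

Needing more than 33 packets ⇔ fewer than 3 successes in the first 33. With X ~ Binomial(33, 0.12), P(Y > 33) = P(X ≤ 2).
  k=0: C(33,0)·0.12^0·0.88^33 = 0.014721
  k=1: C(33,1)·0.12^1·0.88^32 = 0.066243
  k=2: C(33,2)·0.12^2·0.88^31 = 0.144530
P(X ≤ 2) = 0.225494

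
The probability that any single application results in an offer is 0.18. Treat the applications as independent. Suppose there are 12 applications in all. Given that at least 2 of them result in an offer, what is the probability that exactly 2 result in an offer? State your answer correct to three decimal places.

0.443

X ~ Binomial(12, 0.18). Want P(X=2 | X≥2) = P(X=2) / P(X≥2).
P(X=2) = C(12,2)·0.18^2·0.82^10 = 0.29392
P(X≥2) = 1 − 0.09242 − 0.24345 = 0.66413
Ratio = 0.29392 / 0.66413 = 0.44256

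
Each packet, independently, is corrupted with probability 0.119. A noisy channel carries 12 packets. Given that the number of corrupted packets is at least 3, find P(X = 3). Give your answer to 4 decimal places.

X ~ Binomial(12, 0.119). Want P(X=3 | X≥3) = P(X=3) / P(X≥3).
P(X=3) = C(12,3)·0.119^3·0.881^9 = 0.118535
P(X≥3) = 1 − 0.218631 − 0.354375 − 0.263267 = 0.163727
Ratio = 0.118535 / 0.163727 = 0.723980

0.7240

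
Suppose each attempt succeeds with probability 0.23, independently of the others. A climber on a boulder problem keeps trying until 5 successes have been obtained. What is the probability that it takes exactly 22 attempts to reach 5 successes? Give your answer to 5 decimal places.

0.04529

Y = trial on which the fifth success occurs; negative binomial, r=5, p=0.23.
P(Y=22) = C(21,4) · p^5 · (1−p)^17
= 5985 · 0.00064363 · 0.011758 = 0.0452945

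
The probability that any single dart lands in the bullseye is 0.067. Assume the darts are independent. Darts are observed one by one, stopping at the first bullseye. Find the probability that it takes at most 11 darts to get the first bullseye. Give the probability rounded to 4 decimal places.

Y = number of darts to the first success; geometric, p = 0.067.
P(Y ≤ 11) = 1 − (1−p)^11 = 1 − 0.466335 = 0.533665

0.5337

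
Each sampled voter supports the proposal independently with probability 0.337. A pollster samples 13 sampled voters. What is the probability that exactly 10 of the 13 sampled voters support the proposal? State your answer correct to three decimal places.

0.002

X ~ Binomial(n=13, p=0.337).
P(X=10) = C(13,10) · p^10 · (1−p)^3
= 286 · 1.8893e-05 · 0.29143 = 0.00157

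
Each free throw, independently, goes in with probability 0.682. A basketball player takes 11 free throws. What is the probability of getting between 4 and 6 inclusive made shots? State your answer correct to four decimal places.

X ~ Binomial(11, 0.682); P(4 ≤ X ≤ 6) = Σ C(11,k) p^k (1−p)^(11−k) over k:
  k=4: C(11,4)·0.682^4·0.318^7 = 0.023477
  k=5: C(11,5)·0.682^5·0.318^6 = 0.070490
  k=6: C(11,6)·0.682^6·0.318^5 = 0.151176
Total = 0.245143

0.2451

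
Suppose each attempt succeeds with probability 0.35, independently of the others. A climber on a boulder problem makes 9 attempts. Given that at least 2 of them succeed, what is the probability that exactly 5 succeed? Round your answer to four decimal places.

X ~ Binomial(9, 0.35). Want P(X=5 | X≥2) = P(X=5) / P(X≥2).
P(X=5) = C(9,5)·0.35^5·0.65^4 = 0.118131
P(X≥2) = 1 − 0.020712 − 0.100373 = 0.878915
Ratio = 0.118131 / 0.878915 = 0.134406

0.1344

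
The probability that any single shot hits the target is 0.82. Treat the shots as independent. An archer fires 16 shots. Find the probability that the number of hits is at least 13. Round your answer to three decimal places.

X ~ Binomial(16, 0.82); P(X ≥ 13) = Σ C(16,k) p^k (1−p)^(16−k) over k:
  k=13: C(16,13)·0.82^13·0.18^3 = 0.24751
  k=14: C(16,14)·0.82^14·0.18^2 = 0.24161
  k=15: C(16,15)·0.82^15·0.18^1 = 0.14676
  k=16: C(16,16)·0.82^16·0.18^0 = 0.04179
Total = 0.67766

0.678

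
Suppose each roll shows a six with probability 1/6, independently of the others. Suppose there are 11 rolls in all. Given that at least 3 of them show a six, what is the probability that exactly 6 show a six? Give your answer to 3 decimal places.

X ~ Binomial(11, 0.166667). Want P(X=6 | X≥3) = P(X=6) / P(X≥3).
P(X=6) = C(11,6)·0.166667^6·0.833333^5 = 0.00398
P(X≥3) = 1 − 0.13459 − 0.29609 − 0.29609 = 0.27322
Ratio = 0.00398 / 0.27322 = 0.01456

0.015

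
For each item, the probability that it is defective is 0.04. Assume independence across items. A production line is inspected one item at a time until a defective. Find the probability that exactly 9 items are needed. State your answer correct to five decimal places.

Geometric (trials to first success), p = 0.04.
P(Y = 9) = (1−p)^8 · p = 0.72139 · 0.04 = 0.0288556

0.02886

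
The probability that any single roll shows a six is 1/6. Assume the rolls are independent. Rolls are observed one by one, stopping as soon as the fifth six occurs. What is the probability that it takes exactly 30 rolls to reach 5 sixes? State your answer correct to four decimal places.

Y = trial on which the fifth success occurs; negative binomial, r=5, p=0.166667.
P(Y=30) = C(29,4) · p^5 · (1−p)^25
= 23751 · 0.0001286 · 0.010483 = 0.032018

0.0320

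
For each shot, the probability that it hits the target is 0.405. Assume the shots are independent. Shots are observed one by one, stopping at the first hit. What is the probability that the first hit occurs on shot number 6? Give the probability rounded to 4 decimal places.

0.0302

Geometric (trials to first success), p = 0.405.
P(Y = 6) = (1−p)^5 · p = 0.074574 · 0.405 = 0.030202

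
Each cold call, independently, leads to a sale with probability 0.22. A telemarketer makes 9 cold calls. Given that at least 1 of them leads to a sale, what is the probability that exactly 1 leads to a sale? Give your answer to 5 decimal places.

0.30374

X ~ Binomial(9, 0.22). Want P(X=1 | X≥1) = P(X=1) / P(X≥1).
P(X=1) = C(9,1)·0.22^1·0.78^8 = 0.2712826
P(X≥1) = 1 − 0.1068689 = 0.8931311
Ratio = 0.2712826 / 0.8931311 = 0.3037434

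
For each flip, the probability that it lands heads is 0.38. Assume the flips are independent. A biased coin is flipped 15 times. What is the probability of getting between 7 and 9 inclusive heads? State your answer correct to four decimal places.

0.3063

X ~ Binomial(15, 0.38); P(7 ≤ X ≤ 9) = Σ C(15,k) p^k (1−p)^(15−k) over k:
  k=7: C(15,7)·0.38^7·0.62^8 = 0.160756
  k=8: C(15,8)·0.38^8·0.62^7 = 0.098528
  k=9: C(15,9)·0.38^9·0.62^6 = 0.046968
Total = 0.306252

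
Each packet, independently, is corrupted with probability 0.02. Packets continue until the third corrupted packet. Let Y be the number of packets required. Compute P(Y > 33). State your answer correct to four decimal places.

0.9721

Needing more than 33 packets ⇔ fewer than 3 successes in the first 33. With X ~ Binomial(33, 0.02), P(Y > 33) = P(X ≤ 2).
  k=0: C(33,0)·0.02^0·0.98^33 = 0.513405
  k=1: C(33,1)·0.02^1·0.98^32 = 0.345763
  k=2: C(33,2)·0.02^2·0.98^31 = 0.112902
P(X ≤ 2) = 0.972071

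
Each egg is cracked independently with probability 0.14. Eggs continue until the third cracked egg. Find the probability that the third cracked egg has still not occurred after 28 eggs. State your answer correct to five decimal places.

Needing more than 28 eggs ⇔ fewer than 3 successes in the first 28. With X ~ Binomial(28, 0.14), P(Y > 28) = P(X ≤ 2).
  k=0: C(28,0)·0.14^0·0.86^28 = 0.0146540
  k=1: C(28,1)·0.14^1·0.86^27 = 0.0667950
  k=2: C(28,2)·0.14^2·0.86^26 = 0.1467938
P(X ≤ 2) = 0.2282428

0.22824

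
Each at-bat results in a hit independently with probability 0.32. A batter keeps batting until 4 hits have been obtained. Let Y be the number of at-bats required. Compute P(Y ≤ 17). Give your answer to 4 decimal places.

0.8437

Finishing within 17 at-bats ⇔ at least 4 successes in the first 17. With X ~ Binomial(17, 0.32), P(Y ≤ 17) = 1 − P(X ≤ 3).
  k=0: C(17,0)·0.32^0·0.68^17 = 0.001421
  k=1: C(17,1)·0.32^1·0.68^16 = 0.011370
  k=2: C(17,2)·0.32^2·0.68^15 = 0.042803
  k=3: C(17,3)·0.32^3·0.68^14 = 0.100713
1 − 0.156306 = 0.843694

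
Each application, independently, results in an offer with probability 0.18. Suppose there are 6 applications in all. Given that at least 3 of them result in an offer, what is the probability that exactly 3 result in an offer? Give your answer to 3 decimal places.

X ~ Binomial(6, 0.18). Want P(X=3 | X≥3) = P(X=3) / P(X≥3).
P(X=3) = C(6,3)·0.18^3·0.82^3 = 0.06431
P(X≥3) = 1 − 0.30401 − 0.40040 − 0.21973 = 0.07586
Ratio = 0.06431 / 0.07586 = 0.84773

0.848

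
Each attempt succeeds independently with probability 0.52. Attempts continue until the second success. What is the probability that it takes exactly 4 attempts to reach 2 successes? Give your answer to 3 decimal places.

0.187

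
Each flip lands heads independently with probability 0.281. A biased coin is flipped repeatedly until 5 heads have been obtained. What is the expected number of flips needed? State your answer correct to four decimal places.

17.7936

Y = total flips until the fifth success; negative binomial with r=5, p=0.281.
E[Y] = r / p = 5 / 0.281 = 17.793594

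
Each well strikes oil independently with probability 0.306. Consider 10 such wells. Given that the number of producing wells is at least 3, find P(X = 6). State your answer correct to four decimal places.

X ~ Binomial(10, 0.306). Want P(X=6 | X≥3) = P(X=6) / P(X≥3).
P(X=6) = C(10,6)·0.306^6·0.694^4 = 0.039993
P(X≥3) = 1 − 0.025918 − 0.114276 − 0.226742 = 0.633064
Ratio = 0.039993 / 0.633064 = 0.063174

0.0632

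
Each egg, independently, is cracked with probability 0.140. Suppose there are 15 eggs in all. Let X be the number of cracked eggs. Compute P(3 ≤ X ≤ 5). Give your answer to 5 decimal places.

X ~ Binomial(15, 0.14); P(3 ≤ X ≤ 5) = Σ C(15,k) p^k (1−p)^(15−k) over k:
  k=3: C(15,3)·0.14^3·0.86^12 = 0.2043511
  k=4: C(15,4)·0.14^4·0.86^11 = 0.0997994
  k=5: C(15,5)·0.14^5·0.86^10 = 0.0357421
Total = 0.3398925

0.33989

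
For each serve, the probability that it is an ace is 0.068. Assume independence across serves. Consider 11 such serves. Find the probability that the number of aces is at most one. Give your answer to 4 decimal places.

0.8307

X ~ Binomial(11, 0.068); P(X ≤ 1) = Σ C(11,k) p^k (1−p)^(11−k) over k:
  k=0: C(11,0)·0.068^0·0.932^11 = 0.460866
  k=1: C(11,1)·0.068^1·0.932^10 = 0.369880
Total = 0.830746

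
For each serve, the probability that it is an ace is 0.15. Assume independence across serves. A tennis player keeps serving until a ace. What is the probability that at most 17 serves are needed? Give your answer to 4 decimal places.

0.9369

Y = number of serves to the first success; geometric, p = 0.15.
P(Y ≤ 17) = 1 − (1−p)^17 = 1 − 0.063113 = 0.936887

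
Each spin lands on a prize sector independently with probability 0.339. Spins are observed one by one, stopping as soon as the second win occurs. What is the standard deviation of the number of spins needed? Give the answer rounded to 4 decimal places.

3.3917

Y = total spins until the second success; negative binomial with r=2, p=0.339.
SD(Y) = √[r(1−p)/p²] = √(11.503555) = 3.391689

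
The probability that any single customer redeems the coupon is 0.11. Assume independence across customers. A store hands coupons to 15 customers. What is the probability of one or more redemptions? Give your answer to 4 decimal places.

0.8259

P(at least one) = 1 − P(none) = 1 − (1 − 0.11)^15
= 1 − 0.174121 = 0.825879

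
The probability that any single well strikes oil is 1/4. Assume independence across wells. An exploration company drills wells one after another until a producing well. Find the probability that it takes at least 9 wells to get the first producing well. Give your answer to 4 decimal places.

0.1001

Y = number of wells to the first success; geometric, p = 0.25.
P(Y > 8) = P(first 8 all fail) = (1−p)^8 = 0.100113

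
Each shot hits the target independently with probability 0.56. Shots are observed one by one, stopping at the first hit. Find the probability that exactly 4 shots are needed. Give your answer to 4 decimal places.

0.0477

Geometric (trials to first success), p = 0.56.
P(Y = 4) = (1−p)^3 · p = 0.085184 · 0.56 = 0.047703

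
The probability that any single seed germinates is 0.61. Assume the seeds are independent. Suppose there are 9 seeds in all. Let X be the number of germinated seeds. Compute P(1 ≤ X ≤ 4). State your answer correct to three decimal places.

X ~ Binomial(9, 0.61); P(1 ≤ X ≤ 4) = Σ C(9,k) p^k (1−p)^(9−k) over k:
  k=1: C(9,1)·0.61^1·0.39^8 = 0.00294
  k=2: C(9,2)·0.61^2·0.39^7 = 0.01838
  k=3: C(9,3)·0.61^3·0.39^6 = 0.06709
  k=4: C(9,4)·0.61^4·0.39^5 = 0.15740
Total = 0.24581

0.246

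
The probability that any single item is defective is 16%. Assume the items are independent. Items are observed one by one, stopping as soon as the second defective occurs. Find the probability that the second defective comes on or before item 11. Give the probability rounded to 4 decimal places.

Finishing within 11 items ⇔ at least 2 successes in the first 11. With X ~ Binomial(11, 0.16), P(Y ≤ 11) = 1 − P(X ≤ 1).
  k=0: C(11,0)·0.16^0·0.84^11 = 0.146917
  k=1: C(11,1)·0.16^1·0.84^10 = 0.307826
1 − 0.454743 = 0.545257

0.5453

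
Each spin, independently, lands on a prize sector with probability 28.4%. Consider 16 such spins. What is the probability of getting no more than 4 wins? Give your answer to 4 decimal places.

0.5068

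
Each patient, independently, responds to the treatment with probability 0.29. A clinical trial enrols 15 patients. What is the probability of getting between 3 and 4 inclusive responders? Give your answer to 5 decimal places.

0.40523

X ~ Binomial(15, 0.29); P(3 ≤ X ≤ 4) = Σ C(15,k) p^k (1−p)^(15−k) over k:
  k=3: C(15,3)·0.29^3·0.71^12 = 0.1820982
  k=4: C(15,4)·0.29^4·0.71^11 = 0.2231344
Total = 0.4052325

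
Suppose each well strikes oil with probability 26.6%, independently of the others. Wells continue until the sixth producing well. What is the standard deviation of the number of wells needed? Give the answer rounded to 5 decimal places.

7.88936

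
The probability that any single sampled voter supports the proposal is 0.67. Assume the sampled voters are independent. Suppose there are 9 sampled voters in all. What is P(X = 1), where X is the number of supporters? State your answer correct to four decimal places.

0.0008

X ~ Binomial(n=9, p=0.67).
P(X=1) = C(9,1) · p^1 · (1−p)^8
= 9 · 0.67 · 0.00014064 = 0.000848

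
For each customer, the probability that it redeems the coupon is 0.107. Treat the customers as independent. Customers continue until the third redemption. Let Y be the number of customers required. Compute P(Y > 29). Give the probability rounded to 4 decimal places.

Needing more than 29 customers ⇔ fewer than 3 successes in the first 29. With X ~ Binomial(29, 0.107), P(Y > 29) = P(X ≤ 2).
  k=0: C(29,0)·0.107^0·0.893^29 = 0.037557
  k=1: C(29,1)·0.107^1·0.893^28 = 0.130504
  k=2: C(29,2)·0.107^2·0.893^27 = 0.218919
P(X ≤ 2) = 0.386980

0.3870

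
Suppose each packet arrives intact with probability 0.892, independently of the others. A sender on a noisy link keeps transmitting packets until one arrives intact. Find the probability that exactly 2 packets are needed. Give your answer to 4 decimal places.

0.0963

Geometric (trials to first success), p = 0.892.
P(Y = 2) = (1−p)^1 · p = 0.108 · 0.892 = 0.096336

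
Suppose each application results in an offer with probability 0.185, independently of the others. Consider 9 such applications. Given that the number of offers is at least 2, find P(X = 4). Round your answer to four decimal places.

0.1026

X ~ Binomial(9, 0.185). Want P(X=4 | X≥2) = P(X=4) / P(X≥2).
P(X=4) = C(9,4)·0.185^4·0.815^5 = 0.053070
P(X≥2) = 1 − 0.158642 − 0.324097 = 0.517261
Ratio = 0.053070 / 0.517261 = 0.102597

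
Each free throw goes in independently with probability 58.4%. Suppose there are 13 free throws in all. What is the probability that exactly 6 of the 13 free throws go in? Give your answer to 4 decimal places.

0.1468

X ~ Binomial(n=13, p=0.584).
P(X=6) = C(13,6) · p^6 · (1−p)^7
= 1716 · 0.039671 · 0.002156 = 0.146774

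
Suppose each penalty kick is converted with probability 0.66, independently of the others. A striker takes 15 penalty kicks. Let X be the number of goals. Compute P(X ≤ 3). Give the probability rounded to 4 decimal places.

X ~ Binomial(15, 0.66); P(X ≤ 3) = Σ C(15,k) p^k (1−p)^(15−k) over k:
  k=0: C(15,0)·0.66^0·0.34^15 = 0.000000
  k=1: C(15,1)·0.66^1·0.34^14 = 0.000003
  k=2: C(15,2)·0.66^2·0.34^13 = 0.000037
  k=3: C(15,3)·0.66^3·0.34^12 = 0.000312
Total = 0.000352

0.0004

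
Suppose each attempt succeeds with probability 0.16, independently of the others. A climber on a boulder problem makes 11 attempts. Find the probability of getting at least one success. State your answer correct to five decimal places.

0.85308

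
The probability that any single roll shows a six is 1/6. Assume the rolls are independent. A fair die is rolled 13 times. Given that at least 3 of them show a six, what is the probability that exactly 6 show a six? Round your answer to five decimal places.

0.02760

X ~ Binomial(13, 0.166667). Want P(X=6 | X≥3) = P(X=6) / P(X≥3).
P(X=6) = C(13,6)·0.166667^6·0.833333^7 = 0.0102646
P(X≥3) = 1 − 0.0934639 − 0.2430061 − 0.2916073 = 0.3719227
Ratio = 0.0102646 / 0.3719227 = 0.0275987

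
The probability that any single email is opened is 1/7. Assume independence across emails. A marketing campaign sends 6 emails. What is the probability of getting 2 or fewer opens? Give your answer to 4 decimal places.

X ~ Binomial(6, 0.142857); P(X ≤ 2) = Σ C(6,k) p^k (1−p)^(6−k) over k:
  k=0: C(6,0)·0.142857^0·0.857143^6 = 0.396569
  k=1: C(6,1)·0.142857^1·0.857143^5 = 0.396569
  k=2: C(6,2)·0.142857^2·0.857143^4 = 0.165237
Total = 0.958376

0.9584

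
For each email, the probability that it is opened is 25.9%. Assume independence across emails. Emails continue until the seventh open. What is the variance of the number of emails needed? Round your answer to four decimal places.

Y = total emails until the seventh success; negative binomial with r=7, p=0.259.
Var(Y) = r(1−p)/p² = 7·0.741 / 0.259² = 77.324429

77.3244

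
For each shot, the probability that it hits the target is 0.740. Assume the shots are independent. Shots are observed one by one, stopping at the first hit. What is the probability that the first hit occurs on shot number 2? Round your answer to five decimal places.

Geometric (trials to first success), p = 0.74.
P(Y = 2) = (1−p)^1 · p = 0.26 · 0.74 = 0.1924000

0.19240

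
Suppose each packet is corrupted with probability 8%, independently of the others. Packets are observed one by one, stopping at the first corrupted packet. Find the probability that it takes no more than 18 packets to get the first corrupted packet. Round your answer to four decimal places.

0.7771

Y = number of packets to the first success; geometric, p = 0.08.
P(Y ≤ 18) = 1 − (1−p)^18 = 1 − 0.222936 = 0.777064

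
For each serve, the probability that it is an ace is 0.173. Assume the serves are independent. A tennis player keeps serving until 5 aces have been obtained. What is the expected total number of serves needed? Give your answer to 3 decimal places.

Y = total serves until the fifth success; negative binomial with r=5, p=0.173.
E[Y] = r / p = 5 / 0.173 = 28.90173

28.902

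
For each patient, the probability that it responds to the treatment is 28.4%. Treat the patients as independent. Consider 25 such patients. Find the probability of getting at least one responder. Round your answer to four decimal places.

P(at least one) = 1 − P(none) = 1 − (1 − 0.284)^25
= 1 − 0.000236 = 0.999764

0.9998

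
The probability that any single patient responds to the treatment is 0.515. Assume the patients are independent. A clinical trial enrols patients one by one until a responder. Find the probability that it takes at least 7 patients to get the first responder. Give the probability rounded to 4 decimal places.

Y = number of patients to the first success; geometric, p = 0.515.
P(Y > 6) = P(first 6 all fail) = (1−p)^6 = 0.013015

0.0130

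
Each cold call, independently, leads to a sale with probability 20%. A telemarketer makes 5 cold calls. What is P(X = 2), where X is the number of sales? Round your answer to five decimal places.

0.20480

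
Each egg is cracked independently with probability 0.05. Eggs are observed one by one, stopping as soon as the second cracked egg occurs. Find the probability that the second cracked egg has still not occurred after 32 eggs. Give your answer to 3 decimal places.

0.520

Needing more than 32 eggs ⇔ fewer than 2 successes in the first 32. With X ~ Binomial(32, 0.05), P(Y > 32) = P(X ≤ 1).
  k=0: C(32,0)·0.05^0·0.95^32 = 0.19371
  k=1: C(32,1)·0.05^1·0.95^31 = 0.32625
P(X ≤ 1) = 0.51996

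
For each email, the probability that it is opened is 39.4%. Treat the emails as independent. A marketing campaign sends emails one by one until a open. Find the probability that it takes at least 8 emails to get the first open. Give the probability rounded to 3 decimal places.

Y = number of emails to the first success; geometric, p = 0.394.
P(Y > 7) = P(first 7 all fail) = (1−p)^7 = 0.03001

0.030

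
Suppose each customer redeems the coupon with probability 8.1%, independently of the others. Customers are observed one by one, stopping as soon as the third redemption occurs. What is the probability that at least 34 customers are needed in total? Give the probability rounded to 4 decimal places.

0.4932

Needing more than 33 customers ⇔ fewer than 3 successes in the first 33. With X ~ Binomial(33, 0.081), P(Y > 33) = P(X ≤ 2).
  k=0: C(33,0)·0.081^0·0.919^33 = 0.061576
  k=1: C(33,1)·0.081^1·0.919^32 = 0.179100
  k=2: C(33,2)·0.081^2·0.919^31 = 0.252572
P(X ≤ 2) = 0.493248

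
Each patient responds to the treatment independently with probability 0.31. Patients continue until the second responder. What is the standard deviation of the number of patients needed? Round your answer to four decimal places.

3.7895

Y = total patients until the second success; negative binomial with r=2, p=0.31.
SD(Y) = √[r(1−p)/p²] = √(14.360042) = 3.789465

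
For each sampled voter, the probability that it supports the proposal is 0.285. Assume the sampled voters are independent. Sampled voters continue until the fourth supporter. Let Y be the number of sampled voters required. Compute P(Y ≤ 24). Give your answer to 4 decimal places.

0.9418

Finishing within 24 sampled voters ⇔ at least 4 successes in the first 24. With X ~ Binomial(24, 0.285), P(Y ≤ 24) = 1 − P(X ≤ 3).
  k=0: C(24,0)·0.285^0·0.715^24 = 0.000319
  k=1: C(24,1)·0.285^1·0.715^23 = 0.003049
  k=2: C(24,2)·0.285^2·0.715^22 = 0.013974
  k=3: C(24,3)·0.285^3·0.715^21 = 0.040848
1 − 0.058190 = 0.941810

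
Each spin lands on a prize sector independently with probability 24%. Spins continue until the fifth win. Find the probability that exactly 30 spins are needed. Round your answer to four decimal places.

0.0198

Y = trial on which the fifth success occurs; negative binomial, r=5, p=0.24.
P(Y=30) = C(29,4) · p^5 · (1−p)^25
= 23751 · 0.00079626 · 0.0010479 = 0.019819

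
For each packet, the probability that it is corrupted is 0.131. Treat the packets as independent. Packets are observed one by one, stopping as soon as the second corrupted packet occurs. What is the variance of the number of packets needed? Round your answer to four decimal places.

101.2761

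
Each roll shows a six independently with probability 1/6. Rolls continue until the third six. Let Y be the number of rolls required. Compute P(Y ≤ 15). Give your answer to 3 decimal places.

Finishing within 15 rolls ⇔ at least 3 successes in the first 15. With X ~ Binomial(15, 0.166667), P(Y ≤ 15) = 1 − P(X ≤ 2).
  k=0: C(15,0)·0.166667^0·0.833333^15 = 0.06491
  k=1: C(15,1)·0.166667^1·0.833333^14 = 0.19472
  k=2: C(15,2)·0.166667^2·0.833333^13 = 0.27260
1 − 0.53222 = 0.46778

0.468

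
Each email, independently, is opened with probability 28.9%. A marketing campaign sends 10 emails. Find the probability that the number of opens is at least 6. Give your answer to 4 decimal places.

X ~ Binomial(10, 0.289); P(X ≥ 6) = Σ C(10,k) p^k (1−p)^(10−k) over k:
  k=6: C(10,6)·0.289^6·0.711^4 = 0.031267
  k=7: C(10,7)·0.289^7·0.711^3 = 0.007262
  k=8: C(10,8)·0.289^8·0.711^2 = 0.001107
  k=9: C(10,9)·0.289^9·0.711^1 = 0.000100
  k=10: C(10,10)·0.289^10·0.711^0 = 0.000004
Total = 0.039740

0.0397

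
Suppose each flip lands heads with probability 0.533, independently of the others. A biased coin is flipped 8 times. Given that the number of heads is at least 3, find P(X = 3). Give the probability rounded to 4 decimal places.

X ~ Binomial(8, 0.533). Want P(X=3 | X≥3) = P(X=3) / P(X≥3).
P(X=3) = C(8,3)·0.533^3·0.467^5 = 0.188345
P(X≥3) = 1 − 0.002262 − 0.020655 − 0.082511 = 0.894571
Ratio = 0.188345 / 0.894571 = 0.210542

0.2105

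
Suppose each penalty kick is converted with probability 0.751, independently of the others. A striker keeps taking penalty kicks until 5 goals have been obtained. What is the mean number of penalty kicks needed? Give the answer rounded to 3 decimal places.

6.658

Y = total penalty kicks until the fifth success; negative binomial with r=5, p=0.751.
E[Y] = r / p = 5 / 0.751 = 6.65779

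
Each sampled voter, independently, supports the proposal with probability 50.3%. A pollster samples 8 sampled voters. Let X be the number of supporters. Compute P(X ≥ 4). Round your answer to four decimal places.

0.6433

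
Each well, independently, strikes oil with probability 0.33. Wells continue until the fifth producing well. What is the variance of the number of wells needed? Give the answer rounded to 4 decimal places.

30.7622

Y = total wells until the fifth success; negative binomial with r=5, p=0.33.
Var(Y) = r(1−p)/p² = 5·0.67 / 0.33² = 30.762167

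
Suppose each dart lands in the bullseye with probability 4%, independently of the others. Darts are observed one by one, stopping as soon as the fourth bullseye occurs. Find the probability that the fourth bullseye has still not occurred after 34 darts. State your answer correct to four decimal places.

Needing more than 34 darts ⇔ fewer than 4 successes in the first 34. With X ~ Binomial(34, 0.04), P(Y > 34) = P(X ≤ 3).
  k=0: C(34,0)·0.04^0·0.96^34 = 0.249587
  k=1: C(34,1)·0.04^1·0.96^33 = 0.353582
  k=2: C(34,2)·0.04^2·0.96^32 = 0.243087
  k=3: C(34,3)·0.04^3·0.96^31 = 0.108039
P(X ≤ 3) = 0.954295

0.9543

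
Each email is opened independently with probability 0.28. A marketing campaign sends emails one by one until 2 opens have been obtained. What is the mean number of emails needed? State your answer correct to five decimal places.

Y = total emails until the second success; negative binomial with r=2, p=0.28.
E[Y] = r / p = 2 / 0.28 = 7.1428571

7.14286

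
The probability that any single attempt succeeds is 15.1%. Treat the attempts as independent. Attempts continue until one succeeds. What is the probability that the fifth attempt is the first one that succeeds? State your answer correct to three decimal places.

0.078

Geometric (trials to first success), p = 0.151.
P(Y = 5) = (1−p)^4 · p = 0.51955 · 0.151 = 0.07845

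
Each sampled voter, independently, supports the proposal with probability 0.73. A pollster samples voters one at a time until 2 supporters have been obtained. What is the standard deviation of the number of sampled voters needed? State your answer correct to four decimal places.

Y = total sampled voters until the second success; negative binomial with r=2, p=0.73.
SD(Y) = √[r(1−p)/p²] = √(1.013323) = 1.006640

1.0066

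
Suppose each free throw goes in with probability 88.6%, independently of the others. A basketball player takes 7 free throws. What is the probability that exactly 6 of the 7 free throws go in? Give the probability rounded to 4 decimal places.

0.3860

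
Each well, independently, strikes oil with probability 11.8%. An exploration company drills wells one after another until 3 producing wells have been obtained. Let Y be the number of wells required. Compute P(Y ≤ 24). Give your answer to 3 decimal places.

Finishing within 24 wells ⇔ at least 3 successes in the first 24. With X ~ Binomial(24, 0.118), P(Y ≤ 24) = 1 − P(X ≤ 2).
  k=0: C(24,0)·0.118^0·0.882^24 = 0.04912
  k=1: C(24,1)·0.118^1·0.882^23 = 0.15771
  k=2: C(24,2)·0.118^2·0.882^22 = 0.24265
1 − 0.44948 = 0.55052

0.551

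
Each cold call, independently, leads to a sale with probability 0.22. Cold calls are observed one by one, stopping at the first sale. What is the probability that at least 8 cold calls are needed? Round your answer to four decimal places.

0.1757

Y = number of cold calls to the first success; geometric, p = 0.22.
P(Y > 7) = P(first 7 all fail) = (1−p)^7 = 0.175656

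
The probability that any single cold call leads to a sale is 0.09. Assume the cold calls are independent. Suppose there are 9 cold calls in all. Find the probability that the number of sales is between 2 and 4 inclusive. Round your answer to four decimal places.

X ~ Binomial(9, 0.09); P(2 ≤ X ≤ 4) = Σ C(9,k) p^k (1−p)^(9−k) over k:
  k=2: C(9,2)·0.09^2·0.91^7 = 0.150688
  k=3: C(9,3)·0.09^3·0.91^6 = 0.034774
  k=4: C(9,4)·0.09^4·0.91^5 = 0.005159
Total = 0.190620

0.1906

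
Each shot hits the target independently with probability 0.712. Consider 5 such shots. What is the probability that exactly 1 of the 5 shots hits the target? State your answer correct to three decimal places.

0.024

X ~ Binomial(n=5, p=0.712).
P(X=1) = C(5,1) · p^1 · (1−p)^4
= 5 · 0.712 · 0.0068797 = 0.02449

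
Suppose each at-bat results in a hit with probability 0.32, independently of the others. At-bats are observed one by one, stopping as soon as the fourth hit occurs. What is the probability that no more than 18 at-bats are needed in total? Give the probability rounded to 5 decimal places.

0.87592

Finishing within 18 at-bats ⇔ at least 4 successes in the first 18. With X ~ Binomial(18, 0.32), P(Y ≤ 18) = 1 − P(X ≤ 3).
  k=0: C(18,0)·0.32^0·0.68^18 = 0.0009664
  k=1: C(18,1)·0.32^1·0.68^17 = 0.0081860
  k=2: C(18,2)·0.32^2·0.68^16 = 0.0327442
  k=3: C(18,3)·0.32^3·0.68^15 = 0.0821814
1 − 0.1240781 = 0.8759219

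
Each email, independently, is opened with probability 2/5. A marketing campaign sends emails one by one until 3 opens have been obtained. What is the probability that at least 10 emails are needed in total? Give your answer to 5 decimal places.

0.23179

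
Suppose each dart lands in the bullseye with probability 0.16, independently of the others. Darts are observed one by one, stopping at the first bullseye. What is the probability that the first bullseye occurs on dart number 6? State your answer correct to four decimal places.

Geometric (trials to first success), p = 0.16.
P(Y = 6) = (1−p)^5 · p = 0.41821 · 0.16 = 0.066914

0.0669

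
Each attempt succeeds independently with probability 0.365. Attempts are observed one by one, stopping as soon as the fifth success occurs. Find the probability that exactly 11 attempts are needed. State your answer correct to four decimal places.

Y = trial on which the fifth success occurs; negative binomial, r=5, p=0.365.
P(Y=11) = C(10,4) · p^5 · (1−p)^6
= 210 · 0.0064783 · 0.065561 = 0.089192

0.0892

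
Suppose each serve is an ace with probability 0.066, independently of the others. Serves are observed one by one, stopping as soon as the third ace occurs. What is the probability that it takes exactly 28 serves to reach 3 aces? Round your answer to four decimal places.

Y = trial on which the third success occurs; negative binomial, r=3, p=0.066.
P(Y=28) = C(27,2) · p^3 · (1−p)^25
= 351 · 0.0002875 · 0.18141 = 0.018307

0.0183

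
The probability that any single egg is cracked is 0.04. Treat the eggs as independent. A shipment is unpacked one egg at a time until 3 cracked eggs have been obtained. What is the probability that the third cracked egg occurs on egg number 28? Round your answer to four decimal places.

0.0081

Y = trial on which the third success occurs; negative binomial, r=3, p=0.04.
P(Y=28) = C(27,2) · p^3 · (1−p)^25
= 351 · 6.4e-05 · 0.3604 = 0.008096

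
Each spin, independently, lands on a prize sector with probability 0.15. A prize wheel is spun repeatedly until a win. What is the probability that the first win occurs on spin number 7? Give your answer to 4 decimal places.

Geometric (trials to first success), p = 0.15.
P(Y = 7) = (1−p)^6 · p = 0.37715 · 0.15 = 0.056572

0.0566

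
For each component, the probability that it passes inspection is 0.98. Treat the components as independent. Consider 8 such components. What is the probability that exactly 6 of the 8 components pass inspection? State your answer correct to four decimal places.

0.0099

X ~ Binomial(n=8, p=0.98).
P(X=6) = C(8,6) · p^6 · (1−p)^2
= 28 · 0.88584 · 0.0004 = 0.009921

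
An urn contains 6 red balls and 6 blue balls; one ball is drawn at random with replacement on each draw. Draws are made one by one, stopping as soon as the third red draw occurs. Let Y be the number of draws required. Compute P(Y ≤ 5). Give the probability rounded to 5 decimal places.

Finishing within 5 draws ⇔ at least 3 successes in the first 5. With X ~ Binomial(5, 0.50), P(Y ≤ 5) = 1 − P(X ≤ 2).
  k=0: C(5,0)·0.50^0·0.50^5 = 0.0312500
  k=1: C(5,1)·0.50^1·0.50^4 = 0.1562500
  k=2: C(5,2)·0.50^2·0.50^3 = 0.3125000
1 − 0.5000000 = 0.5000000

0.50000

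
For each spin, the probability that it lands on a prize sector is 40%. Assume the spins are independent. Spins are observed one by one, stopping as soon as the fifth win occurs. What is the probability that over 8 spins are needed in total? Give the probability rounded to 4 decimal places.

Needing more than 8 spins ⇔ fewer than 5 successes in the first 8. With X ~ Binomial(8, 0.40), P(Y > 8) = P(X ≤ 4).
  k=0: C(8,0)·0.40^0·0.60^8 = 0.016796
  k=1: C(8,1)·0.40^1·0.60^7 = 0.089580
  k=2: C(8,2)·0.40^2·0.60^6 = 0.209019
  k=3: C(8,3)·0.40^3·0.60^5 = 0.278692
  k=4: C(8,4)·0.40^4·0.60^4 = 0.232243
P(X ≤ 4) = 0.826330

0.8263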